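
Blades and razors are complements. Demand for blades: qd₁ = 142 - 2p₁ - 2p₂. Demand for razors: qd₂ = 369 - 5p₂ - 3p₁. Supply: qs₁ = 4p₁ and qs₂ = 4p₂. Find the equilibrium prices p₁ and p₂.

p₁ = 11.25, p₂ = 37.25

Market 1: 142 - 2p₁ - 2p₂ = 4p₁ → 6p₁ + 2p₂ = 142.
Market 2: 9p₂ + 3p₁ = 369.
Eliminating p₂: 9×(1) − 2×(2) gives 48p₁ = 540, so p₁ = 11.25.
Back-substitute into (2): p₂ = (369 − 3×11.25) / 9 = 37.25.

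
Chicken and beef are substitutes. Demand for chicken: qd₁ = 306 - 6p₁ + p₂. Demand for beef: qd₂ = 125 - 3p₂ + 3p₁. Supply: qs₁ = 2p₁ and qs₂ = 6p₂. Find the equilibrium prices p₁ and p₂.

Market 1: 306 - 6p₁ + p₂ = 2p₁ → 8p₁ - p₂ = 306.
Market 2: 9p₂ - 3p₁ = 125.
Eliminating p₂: 9×(1) + 1×(2) gives 69p₁ = 2879, so p₁ = 2879/69.
Back-substitute into (2): p₂ = (125 + 3×2879/69) / 9 = 1918/69.

p₁ = 2879/69, p₂ = 1918/69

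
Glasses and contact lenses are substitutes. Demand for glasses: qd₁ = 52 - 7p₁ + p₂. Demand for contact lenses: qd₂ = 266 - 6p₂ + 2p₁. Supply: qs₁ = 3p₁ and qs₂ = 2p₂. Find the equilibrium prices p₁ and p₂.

p₁ = 341/39, p₂ = 1382/39

Market 1: 52 - 7p₁ + p₂ = 3p₁ → 10p₁ - p₂ = 52.
Market 2: 8p₂ - 2p₁ = 266.
Eliminating p₂: 8×(1) + 1×(2) gives 78p₁ = 682, so p₁ = 341/39.
Back-substitute into (2): p₂ = (266 + 2×341/39) / 8 = 1382/39.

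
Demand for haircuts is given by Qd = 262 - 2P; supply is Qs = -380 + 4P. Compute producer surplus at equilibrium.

Producer surplus = 288

Equilibrium: 262 - 2P = -380 + 4P gives P* = 107, Q* = 48.
Supply starts at P = 95 (where Qs = 0).
PS = ½(107 − 95)(48) = 288.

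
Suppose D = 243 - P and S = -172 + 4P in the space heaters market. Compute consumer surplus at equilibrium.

Equilibrium: 243 - P = -172 + 4P gives P* = 83, Q* = 160.
Demand choke price (D = 0): P = 243.
CS = ½(243 − 83)(160) = 12800.

Consumer surplus = 12800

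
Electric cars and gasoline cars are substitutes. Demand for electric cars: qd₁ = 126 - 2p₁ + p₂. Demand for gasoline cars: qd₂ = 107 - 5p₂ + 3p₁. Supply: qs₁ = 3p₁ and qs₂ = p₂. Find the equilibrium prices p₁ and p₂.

p₁ = 863/27, p₂ = 913/27

Market 1: 126 - 2p₁ + p₂ = 3p₁ → 5p₁ - p₂ = 126.
Market 2: 6p₂ - 3p₁ = 107.
Eliminating p₂: 6×(1) + 1×(2) gives 27p₁ = 863, so p₁ = 863/27.
Back-substitute into (2): p₂ = (107 + 3×863/27) / 6 = 913/27.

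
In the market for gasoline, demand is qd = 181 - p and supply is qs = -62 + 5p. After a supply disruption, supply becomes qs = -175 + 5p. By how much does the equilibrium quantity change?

Original equilibrium: p* = 40.5, q* = 140.5.
New equilibrium: 181 - p = -175 + 5p, so 356 = 6p and p' = 178/3; q' = 181 − 1(178/3) = 365/3.
Change in quantity: 365/3 − 140.5 = -113/6.

Δq = -113/6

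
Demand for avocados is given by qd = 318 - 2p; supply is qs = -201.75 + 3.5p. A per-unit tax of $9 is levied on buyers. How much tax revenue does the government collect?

Tax revenue = 11637/11

Pre-tax equilibrium: p* = 94.5, q* = 129.
Tax on buyers shifts demand to qd = 318 − 2(p + 9) = 300 - 2p.
300 - 2p = -201.75 + 3.5p gives seller price ps = 2007/22; buyers pay pb = 2007/22 + 9 = 2205/22.
New quantity: q = 318 − 2(2205/22) = 1293/11.
Revenue = 9 × 1293/11 = 11637/11.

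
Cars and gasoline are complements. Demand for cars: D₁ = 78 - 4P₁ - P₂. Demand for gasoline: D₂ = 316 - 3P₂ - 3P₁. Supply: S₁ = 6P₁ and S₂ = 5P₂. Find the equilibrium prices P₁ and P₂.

P₁ = 4, P₂ = 38

Market 1: 78 - 4P₁ - P₂ = 6P₁ → 10P₁ + P₂ = 78.
Market 2: 8P₂ + 3P₁ = 316.
Eliminating P₂: 8×(1) − 1×(2) gives 77P₁ = 308, so P₁ = 4.
Back-substitute into (2): P₂ = (316 − 3×4) / 8 = 38.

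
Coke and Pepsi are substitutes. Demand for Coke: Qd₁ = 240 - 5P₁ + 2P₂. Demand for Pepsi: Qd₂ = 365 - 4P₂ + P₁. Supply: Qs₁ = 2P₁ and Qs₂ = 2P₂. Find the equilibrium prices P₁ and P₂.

P₁ = 54.25, P₂ = 69.875

Market 1: 240 - 5P₁ + 2P₂ = 2P₁ → 7P₁ - 2P₂ = 240.
Market 2: 6P₂ - P₁ = 365.
Eliminating P₂: 6×(1) + 2×(2) gives 40P₁ = 2170, so P₁ = 54.25.
Back-substitute into (2): P₂ = (365 + 1×54.25) / 6 = 69.875.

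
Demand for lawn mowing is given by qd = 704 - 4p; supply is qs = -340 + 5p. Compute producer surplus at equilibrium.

Producer surplus = 5760

Equilibrium: 704 - 4p = -340 + 5p gives p* = 116, q* = 240.
Supply starts at p = 68 (where qs = 0).
PS = ½(116 − 68)(240) = 5760.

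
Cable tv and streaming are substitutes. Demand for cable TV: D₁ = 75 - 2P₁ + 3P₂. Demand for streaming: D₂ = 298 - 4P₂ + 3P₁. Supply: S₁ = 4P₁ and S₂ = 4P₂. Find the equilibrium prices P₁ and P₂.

Market 1: 75 - 2P₁ + 3P₂ = 4P₁ → 6P₁ - 3P₂ = 75.
Market 2: 8P₂ - 3P₁ = 298.
Eliminating P₂: 8×(1) + 3×(2) gives 39P₁ = 1494, so P₁ = 498/13.
Back-substitute into (2): P₂ = (298 + 3×498/13) / 8 = 671/13.

P₁ = 498/13, P₂ = 671/13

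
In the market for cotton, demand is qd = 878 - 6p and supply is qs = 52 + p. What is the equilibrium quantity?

Set qd = qs: 878 - 6p = 52 + p.
826 = 7p, so p* = 118.
q* = 878 − 6(118) = 170.

q* = 170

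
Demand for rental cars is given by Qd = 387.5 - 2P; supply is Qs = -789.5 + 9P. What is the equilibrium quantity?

Set Qd = Qs: 387.5 - 2P = -789.5 + 9P.
1177 = 11P, so P* = 107.
Q* = 387.5 − 2(107) = 173.5.

Q* = 173.5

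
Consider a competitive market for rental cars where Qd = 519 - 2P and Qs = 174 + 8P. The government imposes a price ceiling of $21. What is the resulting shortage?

Equilibrium price would be P* = 34.5, so the ceiling at 21 binds.
At P = 21: Qd = 519 − 2(21) = 477, Qs = 174 + 8(21) = 342.
Shortage = 477 − 342 = 135.

Shortage = 135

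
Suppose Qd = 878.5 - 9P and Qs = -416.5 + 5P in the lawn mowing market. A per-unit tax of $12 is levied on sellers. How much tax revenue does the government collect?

Pre-tax equilibrium: P* = 92.5, Q* = 46.
Tax on sellers shifts supply to Qs = -416.5 + 5(P − 12) = -476.5 + 5P.
878.5 - 9P = -476.5 + 5P gives buyer price Pb = 1355/14; sellers receive Ps = 1355/14 − 12 = 1187/14.
New quantity: Q = 878.5 − 9(1355/14) = 52/7.
Revenue = 12 × 52/7 = 624/7.

Tax revenue = 624/7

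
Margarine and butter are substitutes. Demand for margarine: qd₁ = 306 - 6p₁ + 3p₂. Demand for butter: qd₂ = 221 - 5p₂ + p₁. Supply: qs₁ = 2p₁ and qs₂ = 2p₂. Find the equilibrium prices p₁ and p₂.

Market 1: 306 - 6p₁ + 3p₂ = 2p₁ → 8p₁ - 3p₂ = 306.
Market 2: 7p₂ - p₁ = 221.
Eliminating p₂: 7×(1) + 3×(2) gives 53p₁ = 2805, so p₁ = 2805/53.
Back-substitute into (2): p₂ = (221 + 1×2805/53) / 7 = 2074/53.

p₁ = 2805/53, p₂ = 2074/53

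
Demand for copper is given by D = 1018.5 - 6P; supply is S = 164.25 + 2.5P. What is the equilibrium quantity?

Q* = 415.5

Set D = S: 1018.5 - 6P = 164.25 + 2.5P.
854.25 = 8.5P, so P* = 100.5.
Q* = 1018.5 − 6(100.5) = 415.5.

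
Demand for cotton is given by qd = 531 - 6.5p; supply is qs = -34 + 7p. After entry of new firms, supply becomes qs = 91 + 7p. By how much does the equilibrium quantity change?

Original equilibrium: p* = 1130/27, q* = 6992/27.
New equilibrium: 531 - 6.5p = 91 + 7p, so 440 = 13.5p and p' = 880/27; q' = 531 − 6.5(880/27) = 8617/27.
Change in quantity: 8617/27 − 6992/27 = 1625/27.

Δq = 1625/27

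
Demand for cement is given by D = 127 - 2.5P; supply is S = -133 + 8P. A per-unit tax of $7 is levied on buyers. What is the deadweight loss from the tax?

Pre-tax equilibrium: P* = 520/21, Q* = 1367/21.
Tax on buyers shifts demand to D = 127 − 2.5(P + 7) = 109.5 - 2.5P.
109.5 - 2.5P = -133 + 8P gives seller price Ps = 485/21; buyers pay Pb = 485/21 + 7 = 632/21.
New quantity: Q = 127 − 2.5(632/21) = 1087/21.
DWL = ½ × 7 × (1367/21 − 1087/21) = 140/3.

Deadweight loss = 140/3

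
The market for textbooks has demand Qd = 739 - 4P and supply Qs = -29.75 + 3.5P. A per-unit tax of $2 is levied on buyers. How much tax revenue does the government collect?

Pre-tax equilibrium: P* = 102.5, Q* = 329.
Tax on buyers shifts demand to Qd = 739 − 4(P + 2) = 731 - 4P.
731 - 4P = -29.75 + 3.5P gives seller price Ps = 3043/30; buyers pay Pb = 3043/30 + 2 = 3103/30.
New quantity: Q = 739 − 4(3103/30) = 4879/15.
Revenue = 2 × 4879/15 = 9758/15.

Tax revenue = 9758/15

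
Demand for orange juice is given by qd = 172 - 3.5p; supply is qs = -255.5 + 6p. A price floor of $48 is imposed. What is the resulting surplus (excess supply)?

Surplus = 28.5

Equilibrium price would be p* = 45, so the floor at 48 binds.
At p = 48: qd = 4, qs = 32.5.
Surplus = 32.5 − 4 = 28.5.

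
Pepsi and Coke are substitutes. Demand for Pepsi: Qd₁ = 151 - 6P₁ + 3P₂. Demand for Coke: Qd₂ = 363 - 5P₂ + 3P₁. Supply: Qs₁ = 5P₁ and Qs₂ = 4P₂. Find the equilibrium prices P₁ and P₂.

P₁ = 27.2, P₂ = 49.4

Market 1: 151 - 6P₁ + 3P₂ = 5P₁ → 11P₁ - 3P₂ = 151.
Market 2: 9P₂ - 3P₁ = 363.
Eliminating P₂: 9×(1) + 3×(2) gives 90P₁ = 2448, so P₁ = 27.2.
Back-substitute into (2): P₂ = (363 + 3×27.2) / 9 = 49.4.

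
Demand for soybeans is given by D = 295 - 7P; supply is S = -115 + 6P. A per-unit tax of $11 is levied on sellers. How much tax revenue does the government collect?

Pre-tax equilibrium: P* = 410/13, Q* = 965/13.
Tax on sellers shifts supply to S = -115 + 6(P − 11) = -181 + 6P.
295 - 7P = -181 + 6P gives buyer price Pb = 476/13; sellers receive Ps = 476/13 − 11 = 333/13.
New quantity: Q = 295 − 7(476/13) = 503/13.
Revenue = 11 × 503/13 = 5533/13.

Tax revenue = 5533/13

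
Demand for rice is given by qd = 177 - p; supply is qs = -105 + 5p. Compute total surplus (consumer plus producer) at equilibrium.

Equilibrium: 177 - p = -105 + 5p gives p* = 47, q* = 130.
Demand choke price: p = 177; supply starts at p = 21.
CS = ½(177 − 47)(130) = 8450; PS = ½(47 − 21)(130) = 1690.

Total surplus = 10140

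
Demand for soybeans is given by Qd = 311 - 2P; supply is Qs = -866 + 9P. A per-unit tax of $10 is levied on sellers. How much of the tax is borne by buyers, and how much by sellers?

Buyers bear 90/11, sellers bear 20/11

Pre-tax equilibrium: P* = 107, Q* = 97.
Tax on sellers shifts supply to Qs = -866 + 9(P − 10) = -956 + 9P.
311 - 2P = -956 + 9P gives buyer price Pb = 1267/11; sellers receive Ps = 1267/11 − 10 = 1157/11.
New quantity: Q = 311 − 2(1267/11) = 887/11.
Buyer burden = 1267/11 − 107 = 90/11; seller burden = 107 − 1157/11 = 20/11.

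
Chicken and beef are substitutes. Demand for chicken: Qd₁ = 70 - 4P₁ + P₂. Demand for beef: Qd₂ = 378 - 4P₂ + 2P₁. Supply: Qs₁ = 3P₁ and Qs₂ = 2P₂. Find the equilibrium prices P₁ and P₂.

P₁ = 19.95, P₂ = 69.65

Market 1: 70 - 4P₁ + P₂ = 3P₁ → 7P₁ - P₂ = 70.
Market 2: 6P₂ - 2P₁ = 378.
Eliminating P₂: 6×(1) + 1×(2) gives 40P₁ = 798, so P₁ = 19.95.
Back-substitute into (2): P₂ = (378 + 2×19.95) / 6 = 69.65.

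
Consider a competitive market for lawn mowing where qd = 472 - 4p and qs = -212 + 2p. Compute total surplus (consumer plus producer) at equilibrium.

Total surplus = 96

Equilibrium: 472 - 4p = -212 + 2p gives p* = 114, q* = 16.
Demand choke price: p = 118; supply starts at p = 106.
CS = ½(118 − 114)(16) = 32; PS = ½(114 − 106)(16) = 64.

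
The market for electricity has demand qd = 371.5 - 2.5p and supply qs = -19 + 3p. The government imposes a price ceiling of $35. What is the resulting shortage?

Shortage = 198

Equilibrium price would be p* = 71, so the ceiling at 35 binds.
At p = 35: qd = 371.5 − 2.5(35) = 284, qs = -19 + 3(35) = 86.
Shortage = 284 − 86 = 198.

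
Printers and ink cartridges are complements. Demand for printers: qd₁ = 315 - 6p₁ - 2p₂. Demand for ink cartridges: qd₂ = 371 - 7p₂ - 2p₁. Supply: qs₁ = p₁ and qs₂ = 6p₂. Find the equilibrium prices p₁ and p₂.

Market 1: 315 - 6p₁ - 2p₂ = p₁ → 7p₁ + 2p₂ = 315.
Market 2: 13p₂ + 2p₁ = 371.
Eliminating p₂: 13×(1) − 2×(2) gives 87p₁ = 3353, so p₁ = 3353/87.
Back-substitute into (2): p₂ = (371 − 2×3353/87) / 13 = 1967/87.

p₁ = 3353/87, p₂ = 1967/87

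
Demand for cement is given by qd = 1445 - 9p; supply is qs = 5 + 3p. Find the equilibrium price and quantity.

p* = 120, q* = 365

Set qd = qs: 1445 - 9p = 5 + 3p.
1440 = 12p, so p* = 120.
q* = 1445 − 9(120) = 365.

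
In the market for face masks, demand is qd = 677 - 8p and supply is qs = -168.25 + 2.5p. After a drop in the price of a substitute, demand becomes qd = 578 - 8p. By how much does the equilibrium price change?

Original equilibrium: p* = 80.5, q* = 33.
New equilibrium: 578 - 8p = -168.25 + 2.5p, so 746.25 = 10.5p and p' = 995/14; q' = 578 − 8(995/14) = 66/7.
Change in price: 995/14 − 80.5 = -66/7.

Δp = -66/7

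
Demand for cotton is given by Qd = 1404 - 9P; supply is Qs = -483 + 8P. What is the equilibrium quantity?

Q* = 405

Set Qd = Qs: 1404 - 9P = -483 + 8P.
1887 = 17P, so P* = 111.
Q* = 1404 − 9(111) = 405.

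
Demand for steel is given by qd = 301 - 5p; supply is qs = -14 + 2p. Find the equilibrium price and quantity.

p* = 45, q* = 76

Set qd = qs: 301 - 5p = -14 + 2p.
315 = 7p, so p* = 45.
q* = 301 − 5(45) = 76.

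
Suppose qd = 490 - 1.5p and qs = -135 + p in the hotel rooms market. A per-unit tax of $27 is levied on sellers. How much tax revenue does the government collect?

Pre-tax equilibrium: p* = 250, q* = 115.
Tax on sellers shifts supply to qs = -135 + 1(p − 27) = -162 + p.
490 - 1.5p = -162 + p gives buyer price pb = 260.8; sellers receive ps = 260.8 − 27 = 233.8.
New quantity: q = 490 − 1.5(260.8) = 98.8.
Revenue = 27 × 98.8 = 2667.6.

Tax revenue = 2667.6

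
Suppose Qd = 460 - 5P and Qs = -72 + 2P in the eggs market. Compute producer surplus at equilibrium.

Producer surplus = 1600

Equilibrium: 460 - 5P = -72 + 2P gives P* = 76, Q* = 80.
Supply starts at P = 36 (where Qs = 0).
PS = ½(76 − 36)(80) = 1600.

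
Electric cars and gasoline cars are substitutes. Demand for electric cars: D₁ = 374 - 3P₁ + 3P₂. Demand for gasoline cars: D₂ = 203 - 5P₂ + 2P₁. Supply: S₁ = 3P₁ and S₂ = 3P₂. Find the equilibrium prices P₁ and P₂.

Market 1: 374 - 3P₁ + 3P₂ = 3P₁ → 6P₁ - 3P₂ = 374.
Market 2: 8P₂ - 2P₁ = 203.
Eliminating P₂: 8×(1) + 3×(2) gives 42P₁ = 3601, so P₁ = 3601/42.
Back-substitute into (2): P₂ = (203 + 2×3601/42) / 8 = 983/21.

P₁ = 3601/42, P₂ = 983/21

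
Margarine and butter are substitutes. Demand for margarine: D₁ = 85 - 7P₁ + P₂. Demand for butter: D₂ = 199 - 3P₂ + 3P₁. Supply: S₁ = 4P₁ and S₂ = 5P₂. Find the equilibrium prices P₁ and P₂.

Market 1: 85 - 7P₁ + P₂ = 4P₁ → 11P₁ - P₂ = 85.
Market 2: 8P₂ - 3P₁ = 199.
Eliminating P₂: 8×(1) + 1×(2) gives 85P₁ = 879, so P₁ = 879/85.
Back-substitute into (2): P₂ = (199 + 3×879/85) / 8 = 2444/85.

P₁ = 879/85, P₂ = 2444/85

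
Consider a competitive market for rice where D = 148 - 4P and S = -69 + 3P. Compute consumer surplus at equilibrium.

Consumer surplus = 72

Equilibrium: 148 - 4P = -69 + 3P gives P* = 31, Q* = 24.
Demand choke price (D = 0): P = 37.
CS = ½(37 − 31)(24) = 72.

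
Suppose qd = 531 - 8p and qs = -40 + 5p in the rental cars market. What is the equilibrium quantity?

Set qd = qs: 531 - 8p = -40 + 5p.
571 = 13p, so p* = 571/13.
q* = 531 − 8(571/13) = 2335/13.

q* = 2335/13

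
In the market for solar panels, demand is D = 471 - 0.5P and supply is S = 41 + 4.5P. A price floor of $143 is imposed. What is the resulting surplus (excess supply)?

Equilibrium price would be P* = 86, so the floor at 143 binds.
At P = 143: D = 399.5, S = 684.5.
Surplus = 684.5 − 399.5 = 285.

Surplus = 285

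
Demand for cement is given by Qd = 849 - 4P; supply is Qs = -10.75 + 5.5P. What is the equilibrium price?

P* = 90.5

Set Qd = Qs: 849 - 4P = -10.75 + 5.5P.
859.75 = 9.5P, so P* = 90.5.
Q* = 849 − 4(90.5) = 487.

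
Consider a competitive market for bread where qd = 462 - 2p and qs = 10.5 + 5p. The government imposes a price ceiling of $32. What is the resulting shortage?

Shortage = 227.5

Equilibrium price would be p* = 64.5, so the ceiling at 32 binds.
At p = 32: qd = 462 − 2(32) = 398, qs = 10.5 + 5(32) = 170.5.
Shortage = 398 − 170.5 = 227.5.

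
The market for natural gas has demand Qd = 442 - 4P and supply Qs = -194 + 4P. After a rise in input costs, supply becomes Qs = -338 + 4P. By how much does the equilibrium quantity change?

Original equilibrium: P* = 79.5, Q* = 124.
New equilibrium: 442 - 4P = -338 + 4P, so 780 = 8P and P' = 97.5; Q' = 442 − 4(97.5) = 52.
Change in quantity: 52 − 124 = -72.

ΔQ = -72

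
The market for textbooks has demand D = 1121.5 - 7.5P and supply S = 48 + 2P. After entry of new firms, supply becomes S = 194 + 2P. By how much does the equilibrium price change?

ΔP = -292/19

Original equilibrium: P* = 113, Q* = 274.
New equilibrium: 1121.5 - 7.5P = 194 + 2P, so 927.5 = 9.5P and P' = 1855/19; Q' = 1121.5 − 7.5(1855/19) = 7396/19.
Change in price: 1855/19 − 113 = -292/19.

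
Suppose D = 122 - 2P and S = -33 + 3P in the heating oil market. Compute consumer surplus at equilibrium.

Consumer surplus = 900

Equilibrium: 122 - 2P = -33 + 3P gives P* = 31, Q* = 60.
Demand choke price (D = 0): P = 61.
CS = ½(61 − 31)(60) = 900.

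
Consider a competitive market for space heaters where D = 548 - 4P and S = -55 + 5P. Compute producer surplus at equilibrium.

Producer surplus = 7840

Equilibrium: 548 - 4P = -55 + 5P gives P* = 67, Q* = 280.
Supply starts at P = 11 (where S = 0).
PS = ½(67 − 11)(280) = 7840.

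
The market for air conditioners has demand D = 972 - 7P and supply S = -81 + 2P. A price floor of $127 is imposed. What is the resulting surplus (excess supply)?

Surplus = 90

Equilibrium price would be P* = 117, so the floor at 127 binds.
At P = 127: D = 83, S = 173.
Surplus = 173 − 83 = 90.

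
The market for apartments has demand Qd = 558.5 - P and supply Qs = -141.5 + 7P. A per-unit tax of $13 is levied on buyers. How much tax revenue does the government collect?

Pre-tax equilibrium: P* = 87.5, Q* = 471.
Tax on buyers shifts demand to Qd = 558.5 − 1(P + 13) = 545.5 - P.
545.5 - P = -141.5 + 7P gives seller price Ps = 85.875; buyers pay Pb = 85.875 + 13 = 98.875.
New quantity: Q = 558.5 − 1(98.875) = 459.625.
Revenue = 13 × 459.625 = 5975.125.

Tax revenue = 5975.125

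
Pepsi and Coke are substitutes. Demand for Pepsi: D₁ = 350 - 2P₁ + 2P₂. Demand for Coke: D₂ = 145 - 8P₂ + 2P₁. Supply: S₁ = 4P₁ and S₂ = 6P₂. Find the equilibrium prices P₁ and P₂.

P₁ = 64.875, P₂ = 19.625

Market 1: 350 - 2P₁ + 2P₂ = 4P₁ → 6P₁ - 2P₂ = 350.
Market 2: 14P₂ - 2P₁ = 145.
Eliminating P₂: 14×(1) + 2×(2) gives 80P₁ = 5190, so P₁ = 64.875.
Back-substitute into (2): P₂ = (145 + 2×64.875) / 14 = 19.625.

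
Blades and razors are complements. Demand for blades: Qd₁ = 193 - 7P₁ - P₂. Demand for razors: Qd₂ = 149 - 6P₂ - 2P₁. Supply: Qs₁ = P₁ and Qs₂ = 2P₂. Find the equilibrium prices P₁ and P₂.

P₁ = 22.5, P₂ = 13

Market 1: 193 - 7P₁ - P₂ = P₁ → 8P₁ + P₂ = 193.
Market 2: 8P₂ + 2P₁ = 149.
Eliminating P₂: 8×(1) − 1×(2) gives 62P₁ = 1395, so P₁ = 22.5.
Back-substitute into (2): P₂ = (149 − 2×22.5) / 8 = 13.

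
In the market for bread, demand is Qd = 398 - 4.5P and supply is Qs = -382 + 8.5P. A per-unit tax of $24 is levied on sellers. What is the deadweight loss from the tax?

Deadweight loss = 11016/13

Pre-tax equilibrium: P* = 60, Q* = 128.
Tax on sellers shifts supply to Qs = -382 + 8.5(P − 24) = -586 + 8.5P.
398 - 4.5P = -586 + 8.5P gives buyer price Pb = 984/13; sellers receive Ps = 984/13 − 24 = 672/13.
New quantity: Q = 398 − 4.5(984/13) = 746/13.
DWL = ½ × 24 × (128 − 746/13) = 11016/13.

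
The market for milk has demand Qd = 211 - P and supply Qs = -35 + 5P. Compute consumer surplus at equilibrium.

Equilibrium: 211 - P = -35 + 5P gives P* = 41, Q* = 170.
Demand choke price (Qd = 0): P = 211.
CS = ½(211 − 41)(170) = 14450.

Consumer surplus = 14450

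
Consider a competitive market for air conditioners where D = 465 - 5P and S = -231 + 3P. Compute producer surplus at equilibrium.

Producer surplus = 150

Equilibrium: 465 - 5P = -231 + 3P gives P* = 87, Q* = 30.
Supply starts at P = 77 (where S = 0).
PS = ½(87 − 77)(30) = 150.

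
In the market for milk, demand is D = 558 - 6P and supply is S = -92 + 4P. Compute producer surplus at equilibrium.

Equilibrium: 558 - 6P = -92 + 4P gives P* = 65, Q* = 168.
Supply starts at P = 23 (where S = 0).
PS = ½(65 − 23)(168) = 3528.

Producer surplus = 3528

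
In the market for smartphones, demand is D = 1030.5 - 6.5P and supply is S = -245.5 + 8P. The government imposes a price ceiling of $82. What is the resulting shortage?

Shortage = 87

Equilibrium price would be P* = 88, so the ceiling at 82 binds.
At P = 82: D = 1030.5 − 6.5(82) = 497.5, S = -245.5 + 8(82) = 410.5.
Shortage = 497.5 − 410.5 = 87.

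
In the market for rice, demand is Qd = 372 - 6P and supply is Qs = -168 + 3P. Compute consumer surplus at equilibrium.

Equilibrium: 372 - 6P = -168 + 3P gives P* = 60, Q* = 12.
Demand choke price (Qd = 0): P = 62.
CS = ½(62 − 60)(12) = 12.

Consumer surplus = 12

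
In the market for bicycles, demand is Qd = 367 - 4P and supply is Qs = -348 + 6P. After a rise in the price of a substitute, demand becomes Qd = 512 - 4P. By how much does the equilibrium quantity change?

ΔQ = 87

Original equilibrium: P* = 71.5, Q* = 81.
New equilibrium: 512 - 4P = -348 + 6P, so 860 = 10P and P' = 86; Q' = 512 − 4(86) = 168.
Change in quantity: 168 − 81 = 87.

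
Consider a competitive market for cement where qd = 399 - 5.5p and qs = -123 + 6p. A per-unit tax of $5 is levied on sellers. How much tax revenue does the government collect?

Pre-tax equilibrium: p* = 1044/23, q* = 3435/23.
Tax on sellers shifts supply to qs = -123 + 6(p − 5) = -153 + 6p.
399 - 5.5p = -153 + 6p gives buyer price pb = 48; sellers receive ps = 48 − 5 = 43.
New quantity: q = 399 − 5.5(48) = 135.
Revenue = 5 × 135 = 675.

Tax revenue = 675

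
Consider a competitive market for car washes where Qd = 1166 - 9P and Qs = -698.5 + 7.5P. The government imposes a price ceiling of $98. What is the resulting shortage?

Shortage = 247.5

Equilibrium price would be P* = 113, so the ceiling at 98 binds.
At P = 98: Qd = 1166 − 9(98) = 284, Qs = -698.5 + 7.5(98) = 36.5.
Shortage = 284 − 36.5 = 247.5.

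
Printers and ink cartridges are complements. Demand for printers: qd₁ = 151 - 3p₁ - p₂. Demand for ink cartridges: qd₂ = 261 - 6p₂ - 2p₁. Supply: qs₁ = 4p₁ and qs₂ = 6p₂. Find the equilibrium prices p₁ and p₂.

p₁ = 1551/82, p₂ = 1525/82

Market 1: 151 - 3p₁ - p₂ = 4p₁ → 7p₁ + p₂ = 151.
Market 2: 12p₂ + 2p₁ = 261.
Eliminating p₂: 12×(1) − 1×(2) gives 82p₁ = 1551, so p₁ = 1551/82.
Back-substitute into (2): p₂ = (261 − 2×1551/82) / 12 = 1525/82.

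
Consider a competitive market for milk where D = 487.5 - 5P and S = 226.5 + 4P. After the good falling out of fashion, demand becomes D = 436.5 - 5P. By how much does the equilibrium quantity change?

Original equilibrium: P* = 29, Q* = 342.5.
New equilibrium: 436.5 - 5P = 226.5 + 4P, so 210 = 9P and P' = 70/3; Q' = 436.5 − 5(70/3) = 1919/6.
Change in quantity: 1919/6 − 342.5 = -68/3.

ΔQ = -68/3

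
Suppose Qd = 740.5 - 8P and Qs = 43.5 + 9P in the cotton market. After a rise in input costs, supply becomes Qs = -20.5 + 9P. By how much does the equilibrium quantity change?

ΔQ = -512/17

Original equilibrium: P* = 41, Q* = 412.5.
New equilibrium: 740.5 - 8P = -20.5 + 9P, so 761 = 17P and P' = 761/17; Q' = 740.5 − 8(761/17) = 13001/34.
Change in quantity: 13001/34 − 412.5 = -512/17.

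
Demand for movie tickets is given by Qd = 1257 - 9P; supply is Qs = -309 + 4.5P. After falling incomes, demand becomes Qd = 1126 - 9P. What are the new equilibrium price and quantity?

P' = 2870/27, Q' = 508/3

Original equilibrium: P* = 116, Q* = 213.
New equilibrium: 1126 - 9P = -309 + 4.5P, so 1435 = 13.5P and P' = 2870/27; Q' = 1126 − 9(2870/27) = 508/3.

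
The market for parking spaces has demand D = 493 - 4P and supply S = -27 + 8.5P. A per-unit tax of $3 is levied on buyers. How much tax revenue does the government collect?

Tax revenue = 955.32

Pre-tax equilibrium: P* = 41.6, Q* = 326.6.
Tax on buyers shifts demand to D = 493 − 4(P + 3) = 481 - 4P.
481 - 4P = -27 + 8.5P gives seller price Ps = 40.64; buyers pay Pb = 40.64 + 3 = 43.64.
New quantity: Q = 493 − 4(43.64) = 318.44.
Revenue = 3 × 318.44 = 955.32.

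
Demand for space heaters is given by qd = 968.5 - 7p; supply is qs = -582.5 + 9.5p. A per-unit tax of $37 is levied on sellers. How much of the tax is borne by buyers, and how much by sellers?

Pre-tax equilibrium: p* = 94, q* = 310.5.
Tax on sellers shifts supply to qs = -582.5 + 9.5(p − 37) = -934 + 9.5p.
968.5 - 7p = -934 + 9.5p gives buyer price pb = 3805/33; sellers receive ps = 3805/33 − 37 = 2584/33.
New quantity: q = 968.5 − 7(3805/33) = 10651/66.
Buyer burden = 3805/33 − 94 = 703/33; seller burden = 94 − 2584/33 = 518/33.

Buyers bear 703/33, sellers bear 518/33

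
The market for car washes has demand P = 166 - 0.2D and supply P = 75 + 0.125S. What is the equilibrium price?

P* = 110

Set the two price expressions equal: 166 - 0.2Q = 75 + 0.125Q.
91 = 0.325Q, so Q* = 280.
P* = 166 − (0.2)(280) = 110.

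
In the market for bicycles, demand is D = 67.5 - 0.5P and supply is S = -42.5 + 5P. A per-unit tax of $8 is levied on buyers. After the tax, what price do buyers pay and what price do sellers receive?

Buyers pay 300/11, sellers receive 212/11

Pre-tax equilibrium: P* = 20, Q* = 57.5.
Tax on buyers shifts demand to D = 67.5 − 0.5(P + 8) = 63.5 - 0.5P.
63.5 - 0.5P = -42.5 + 5P gives seller price Ps = 212/11; buyers pay Pb = 212/11 + 8 = 300/11.
New quantity: Q = 67.5 − 0.5(300/11) = 1185/22.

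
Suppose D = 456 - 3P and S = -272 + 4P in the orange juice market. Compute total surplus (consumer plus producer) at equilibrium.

Equilibrium: 456 - 3P = -272 + 4P gives P* = 104, Q* = 144.
Demand choke price: P = 152; supply starts at P = 68.
CS = ½(152 − 104)(144) = 3456; PS = ½(104 − 68)(144) = 2592.

Total surplus = 6048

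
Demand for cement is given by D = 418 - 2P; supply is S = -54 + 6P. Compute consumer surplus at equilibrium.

Consumer surplus = 22500

Equilibrium: 418 - 2P = -54 + 6P gives P* = 59, Q* = 300.
Demand choke price (D = 0): P = 209.
CS = ½(209 − 59)(300) = 22500.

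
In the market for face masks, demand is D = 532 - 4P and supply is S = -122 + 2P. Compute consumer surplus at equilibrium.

Consumer surplus = 1152

Equilibrium: 532 - 4P = -122 + 2P gives P* = 109, Q* = 96.
Demand choke price (D = 0): P = 133.
CS = ½(133 − 109)(96) = 1152.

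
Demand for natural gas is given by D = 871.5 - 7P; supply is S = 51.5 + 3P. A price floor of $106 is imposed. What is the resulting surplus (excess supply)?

Equilibrium price would be P* = 82, so the floor at 106 binds.
At P = 106: D = 129.5, S = 369.5.
Surplus = 369.5 − 129.5 = 240.

Surplus = 240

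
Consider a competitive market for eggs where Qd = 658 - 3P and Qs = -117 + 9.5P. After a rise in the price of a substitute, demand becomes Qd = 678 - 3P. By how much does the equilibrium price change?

Original equilibrium: P* = 62, Q* = 472.
New equilibrium: 678 - 3P = -117 + 9.5P, so 795 = 12.5P and P' = 63.6; Q' = 678 − 3(63.6) = 487.2.
Change in price: 63.6 − 62 = 1.6.

ΔP = 1.6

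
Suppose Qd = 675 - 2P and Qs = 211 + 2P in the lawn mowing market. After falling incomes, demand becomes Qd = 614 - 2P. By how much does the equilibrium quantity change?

Original equilibrium: P* = 116, Q* = 443.
New equilibrium: 614 - 2P = 211 + 2P, so 403 = 4P and P' = 100.75; Q' = 614 − 2(100.75) = 412.5.
Change in quantity: 412.5 − 443 = -30.5.

ΔQ = -30.5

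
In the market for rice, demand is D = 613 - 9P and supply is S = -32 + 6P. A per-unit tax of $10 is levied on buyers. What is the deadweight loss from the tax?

Pre-tax equilibrium: P* = 43, Q* = 226.
Tax on buyers shifts demand to D = 613 − 9(P + 10) = 523 - 9P.
523 - 9P = -32 + 6P gives seller price Ps = 37; buyers pay Pb = 37 + 10 = 47.
New quantity: Q = 613 − 9(47) = 190.
DWL = ½ × 10 × (226 − 190) = 180.

Deadweight loss = 180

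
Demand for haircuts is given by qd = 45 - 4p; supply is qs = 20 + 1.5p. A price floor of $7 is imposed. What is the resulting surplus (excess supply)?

Equilibrium price would be p* = 50/11, so the floor at 7 binds.
At p = 7: qd = 17, qs = 30.5.
Surplus = 30.5 − 17 = 13.5.

Surplus = 13.5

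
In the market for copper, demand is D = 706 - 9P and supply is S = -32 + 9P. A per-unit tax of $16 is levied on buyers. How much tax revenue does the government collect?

Tax revenue = 4240

Pre-tax equilibrium: P* = 41, Q* = 337.
Tax on buyers shifts demand to D = 706 − 9(P + 16) = 562 - 9P.
562 - 9P = -32 + 9P gives seller price Ps = 33; buyers pay Pb = 33 + 16 = 49.
New quantity: Q = 706 − 9(49) = 265.
Revenue = 16 × 265 = 4240.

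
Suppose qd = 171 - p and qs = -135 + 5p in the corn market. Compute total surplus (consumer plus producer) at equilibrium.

Total surplus = 8640

Equilibrium: 171 - p = -135 + 5p gives p* = 51, q* = 120.
Demand choke price: p = 171; supply starts at p = 27.
CS = ½(171 − 51)(120) = 7200; PS = ½(51 − 27)(120) = 1440.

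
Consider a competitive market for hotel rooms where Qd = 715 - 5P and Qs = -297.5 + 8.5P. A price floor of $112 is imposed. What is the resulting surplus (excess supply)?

Surplus = 499.5

Equilibrium price would be P* = 75, so the floor at 112 binds.
At P = 112: Qd = 155, Qs = 654.5.
Surplus = 654.5 − 155 = 499.5.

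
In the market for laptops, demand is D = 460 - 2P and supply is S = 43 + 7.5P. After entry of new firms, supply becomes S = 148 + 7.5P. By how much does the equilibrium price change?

Original equilibrium: P* = 834/19, Q* = 7072/19.
New equilibrium: 460 - 2P = 148 + 7.5P, so 312 = 9.5P and P' = 624/19; Q' = 460 − 2(624/19) = 7492/19.
Change in price: 624/19 − 834/19 = -210/19.

ΔP = -210/19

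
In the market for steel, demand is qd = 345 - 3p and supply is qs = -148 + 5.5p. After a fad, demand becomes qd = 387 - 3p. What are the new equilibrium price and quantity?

Original equilibrium: p* = 58, q* = 171.
New equilibrium: 387 - 3p = -148 + 5.5p, so 535 = 8.5p and p' = 1070/17; q' = 387 − 3(1070/17) = 3369/17.

p' = 1070/17, q' = 3369/17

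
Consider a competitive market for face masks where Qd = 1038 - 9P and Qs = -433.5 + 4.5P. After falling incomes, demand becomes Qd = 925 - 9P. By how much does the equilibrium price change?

Original equilibrium: P* = 109, Q* = 57.
New equilibrium: 925 - 9P = -433.5 + 4.5P, so 1358.5 = 13.5P and P' = 2717/27; Q' = 925 − 9(2717/27) = 58/3.
Change in price: 2717/27 − 109 = -226/27.

ΔP = -226/27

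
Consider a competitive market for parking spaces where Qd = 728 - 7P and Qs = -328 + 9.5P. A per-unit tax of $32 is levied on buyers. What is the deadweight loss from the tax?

Deadweight loss = 68096/33

Pre-tax equilibrium: P* = 64, Q* = 280.
Tax on buyers shifts demand to Qd = 728 − 7(P + 32) = 504 - 7P.
504 - 7P = -328 + 9.5P gives seller price Ps = 1664/33; buyers pay Pb = 1664/33 + 32 = 2720/33.
New quantity: Q = 728 − 7(2720/33) = 4984/33.
DWL = ½ × 32 × (280 − 4984/33) = 68096/33.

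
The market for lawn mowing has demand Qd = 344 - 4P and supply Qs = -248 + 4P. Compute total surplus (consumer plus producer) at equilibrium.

Total surplus = 576

Equilibrium: 344 - 4P = -248 + 4P gives P* = 74, Q* = 48.
Demand choke price: P = 86; supply starts at P = 62.
CS = ½(86 − 74)(48) = 288; PS = ½(74 − 62)(48) = 288.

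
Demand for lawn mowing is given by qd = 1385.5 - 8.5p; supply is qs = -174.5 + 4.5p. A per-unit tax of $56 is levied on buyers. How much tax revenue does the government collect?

Tax revenue = 146132/13

Pre-tax equilibrium: p* = 120, q* = 365.5.
Tax on buyers shifts demand to qd = 1385.5 − 8.5(p + 56) = 909.5 - 8.5p.
909.5 - 8.5p = -174.5 + 4.5p gives seller price ps = 1084/13; buyers pay pb = 1084/13 + 56 = 1812/13.
New quantity: q = 1385.5 − 8.5(1812/13) = 5219/26.
Revenue = 56 × 5219/26 = 146132/13.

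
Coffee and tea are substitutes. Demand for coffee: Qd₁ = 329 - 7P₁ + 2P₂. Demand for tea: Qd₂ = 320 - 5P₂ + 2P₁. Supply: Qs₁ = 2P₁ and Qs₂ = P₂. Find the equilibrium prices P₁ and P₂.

Market 1: 329 - 7P₁ + 2P₂ = 2P₁ → 9P₁ - 2P₂ = 329.
Market 2: 6P₂ - 2P₁ = 320.
Eliminating P₂: 6×(1) + 2×(2) gives 50P₁ = 2614, so P₁ = 52.28.
Back-substitute into (2): P₂ = (320 + 2×52.28) / 6 = 70.76.

P₁ = 52.28, P₂ = 70.76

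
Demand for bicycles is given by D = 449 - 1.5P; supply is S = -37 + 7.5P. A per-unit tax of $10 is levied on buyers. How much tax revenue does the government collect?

Pre-tax equilibrium: P* = 54, Q* = 368.
Tax on buyers shifts demand to D = 449 − 1.5(P + 10) = 434 - 1.5P.
434 - 1.5P = -37 + 7.5P gives seller price Ps = 157/3; buyers pay Pb = 157/3 + 10 = 187/3.
New quantity: Q = 449 − 1.5(187/3) = 355.5.
Revenue = 10 × 355.5 = 3555.

Tax revenue = 3555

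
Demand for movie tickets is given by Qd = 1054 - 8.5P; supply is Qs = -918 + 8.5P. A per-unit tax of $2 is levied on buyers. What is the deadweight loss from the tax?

Pre-tax equilibrium: P* = 116, Q* = 68.
Tax on buyers shifts demand to Qd = 1054 − 8.5(P + 2) = 1037 - 8.5P.
1037 - 8.5P = -918 + 8.5P gives seller price Ps = 115; buyers pay Pb = 115 + 2 = 117.
New quantity: Q = 1054 − 8.5(117) = 59.5.
DWL = ½ × 2 × (68 − 59.5) = 8.5.

Deadweight loss = 8.5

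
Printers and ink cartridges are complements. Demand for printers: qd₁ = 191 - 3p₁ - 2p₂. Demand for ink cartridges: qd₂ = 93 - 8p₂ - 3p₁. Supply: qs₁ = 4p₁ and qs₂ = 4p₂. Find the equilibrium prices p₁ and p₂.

p₁ = 27, p₂ = 1

Market 1: 191 - 3p₁ - 2p₂ = 4p₁ → 7p₁ + 2p₂ = 191.
Market 2: 12p₂ + 3p₁ = 93.
Eliminating p₂: 12×(1) − 2×(2) gives 78p₁ = 2106, so p₁ = 27.
Back-substitute into (2): p₂ = (93 − 3×27) / 12 = 1.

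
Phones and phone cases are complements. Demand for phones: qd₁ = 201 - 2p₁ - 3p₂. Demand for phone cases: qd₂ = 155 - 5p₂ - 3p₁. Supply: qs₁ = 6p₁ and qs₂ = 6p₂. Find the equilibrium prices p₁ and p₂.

p₁ = 1746/79, p₂ = 637/79

Market 1: 201 - 2p₁ - 3p₂ = 6p₁ → 8p₁ + 3p₂ = 201.
Market 2: 11p₂ + 3p₁ = 155.
Eliminating p₂: 11×(1) − 3×(2) gives 79p₁ = 1746, so p₁ = 1746/79.
Back-substitute into (2): p₂ = (155 − 3×1746/79) / 11 = 637/79.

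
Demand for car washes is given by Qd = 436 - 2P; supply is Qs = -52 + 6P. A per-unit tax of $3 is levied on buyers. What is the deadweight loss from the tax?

Deadweight loss = 6.75

Pre-tax equilibrium: P* = 61, Q* = 314.
Tax on buyers shifts demand to Qd = 436 − 2(P + 3) = 430 - 2P.
430 - 2P = -52 + 6P gives seller price Ps = 60.25; buyers pay Pb = 60.25 + 3 = 63.25.
New quantity: Q = 436 − 2(63.25) = 309.5.
DWL = ½ × 3 × (314 − 309.5) = 6.75.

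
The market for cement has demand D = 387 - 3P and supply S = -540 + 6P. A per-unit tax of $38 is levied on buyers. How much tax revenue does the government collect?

Tax revenue = 76

Pre-tax equilibrium: P* = 103, Q* = 78.
Tax on buyers shifts demand to D = 387 − 3(P + 38) = 273 - 3P.
273 - 3P = -540 + 6P gives seller price Ps = 271/3; buyers pay Pb = 271/3 + 38 = 385/3.
New quantity: Q = 387 − 3(385/3) = 2.
Revenue = 38 × 2 = 76.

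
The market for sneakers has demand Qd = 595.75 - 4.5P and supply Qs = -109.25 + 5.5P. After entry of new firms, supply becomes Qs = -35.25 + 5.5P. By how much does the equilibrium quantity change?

Original equilibrium: P* = 70.5, Q* = 278.5.
New equilibrium: 595.75 - 4.5P = -35.25 + 5.5P, so 631 = 10P and P' = 63.1; Q' = 595.75 − 4.5(63.1) = 311.8.
Change in quantity: 311.8 − 278.5 = 33.3.

ΔQ = 33.3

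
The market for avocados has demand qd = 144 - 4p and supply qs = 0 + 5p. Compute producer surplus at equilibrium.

Equilibrium: 144 - 4p = 0 + 5p gives p* = 16, q* = 80.
Supply starts at p = 0 (where qs = 0).
PS = ½(16 − 0)(80) = 640.

Producer surplus = 640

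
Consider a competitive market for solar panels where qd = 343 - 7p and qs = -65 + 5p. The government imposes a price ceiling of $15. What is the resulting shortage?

Shortage = 228

Equilibrium price would be p* = 34, so the ceiling at 15 binds.
At p = 15: qd = 343 − 7(15) = 238, qs = -65 + 5(15) = 10.
Shortage = 238 − 10 = 228.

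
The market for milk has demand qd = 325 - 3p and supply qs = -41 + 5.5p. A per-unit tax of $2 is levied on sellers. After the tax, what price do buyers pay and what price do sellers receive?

Buyers pay 754/17, sellers receive 720/17

Pre-tax equilibrium: p* = 732/17, q* = 3329/17.
Tax on sellers shifts supply to qs = -41 + 5.5(p − 2) = -52 + 5.5p.
325 - 3p = -52 + 5.5p gives buyer price pb = 754/17; sellers receive ps = 754/17 − 2 = 720/17.
New quantity: q = 325 − 3(754/17) = 3263/17.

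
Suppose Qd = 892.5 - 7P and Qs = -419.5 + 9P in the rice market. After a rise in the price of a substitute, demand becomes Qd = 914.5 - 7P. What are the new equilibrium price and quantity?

P' = 83.375, Q' = 330.875

Original equilibrium: P* = 82, Q* = 318.5.
New equilibrium: 914.5 - 7P = -419.5 + 9P, so 1334 = 16P and P' = 83.375; Q' = 914.5 − 7(83.375) = 330.875.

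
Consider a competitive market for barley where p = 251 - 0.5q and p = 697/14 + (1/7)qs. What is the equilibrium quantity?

Set the two price expressions equal: 251 - 0.5q = 697/14 + (1/7)q.
2817/14 = (9/14)q, so q* = 313.
p* = 251 − (0.5)(313) = 94.5.

q* = 313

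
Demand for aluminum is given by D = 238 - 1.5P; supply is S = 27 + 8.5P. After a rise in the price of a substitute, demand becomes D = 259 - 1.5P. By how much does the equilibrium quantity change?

ΔQ = 17.85

Original equilibrium: P* = 21.1, Q* = 206.35.
New equilibrium: 259 - 1.5P = 27 + 8.5P, so 232 = 10P and P' = 23.2; Q' = 259 − 1.5(23.2) = 224.2.
Change in quantity: 224.2 − 206.35 = 17.85.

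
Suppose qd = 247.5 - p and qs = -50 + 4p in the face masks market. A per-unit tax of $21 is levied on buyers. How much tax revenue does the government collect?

Tax revenue = 3595.2

Pre-tax equilibrium: p* = 59.5, q* = 188.
Tax on buyers shifts demand to qd = 247.5 − 1(p + 21) = 226.5 - p.
226.5 - p = -50 + 4p gives seller price ps = 55.3; buyers pay pb = 55.3 + 21 = 76.3.
New quantity: q = 247.5 − 1(76.3) = 171.2.
Revenue = 21 × 171.2 = 3595.2.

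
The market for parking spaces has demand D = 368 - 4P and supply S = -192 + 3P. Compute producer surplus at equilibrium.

Equilibrium: 368 - 4P = -192 + 3P gives P* = 80, Q* = 48.
Supply starts at P = 64 (where S = 0).
PS = ½(80 − 64)(48) = 384.

Producer surplus = 384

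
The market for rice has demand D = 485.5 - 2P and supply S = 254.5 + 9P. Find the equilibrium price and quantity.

Set D = S: 485.5 - 2P = 254.5 + 9P.
231 = 11P, so P* = 21.
Q* = 485.5 − 2(21) = 443.5.

P* = 21, Q* = 443.5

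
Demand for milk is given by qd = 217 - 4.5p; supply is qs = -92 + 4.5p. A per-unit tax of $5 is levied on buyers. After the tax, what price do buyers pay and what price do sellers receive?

Buyers pay 221/6, sellers receive 191/6

Pre-tax equilibrium: p* = 103/3, q* = 62.5.
Tax on buyers shifts demand to qd = 217 − 4.5(p + 5) = 194.5 - 4.5p.
194.5 - 4.5p = -92 + 4.5p gives seller price ps = 191/6; buyers pay pb = 191/6 + 5 = 221/6.
New quantity: q = 217 − 4.5(221/6) = 51.25.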